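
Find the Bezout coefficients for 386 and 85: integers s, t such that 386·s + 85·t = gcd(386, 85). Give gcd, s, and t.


Euclidean algorithm on (386, 85) — divide until remainder is 0:
  386 = 4 · 85 + 46
  85 = 1 · 46 + 39
  46 = 1 · 39 + 7
  39 = 5 · 7 + 4
  7 = 1 · 4 + 3
  4 = 1 · 3 + 1
  3 = 3 · 1 + 0
gcd(386, 85) = 1.
Track Bezout coefficients alongside the remainders: start with r₀ = 386 = a·1 + b·0 (s = 1, t = 0) and r₁ = 85 = a·0 + b·1 (s = 0, t = 1); each new remainder r_{k+1} = r_{k-1} − q_k·r_k inherits s_{k+1} = s_{k-1} − q_k·s_k, t_{k+1} = t_{k-1} − q_k·t_k, so r_k = a·s_k + b·t_k at every step:
  q = 4: r = 46, s = 1 − 4·0 = 1, t = 0 − 4·1 = -4  (check: 386·1 + 85·(-4) = 46)
  q = 1: r = 39, s = 0 − 1·1 = -1, t = 1 − 1·(-4) = 5  (check: 386·(-1) + 85·5 = 39)
  q = 1: r = 7, s = 1 − 1·(-1) = 2, t = -4 − 1·5 = -9  (check: 386·2 + 85·(-9) = 7)
  q = 5: r = 4, s = -1 − 5·2 = -11, t = 5 − 5·(-9) = 50  (check: 386·(-11) + 85·50 = 4)
  q = 1: r = 3, s = 2 − 1·(-11) = 13, t = -9 − 1·50 = -59  (check: 386·13 + 85·(-59) = 3)
  q = 1: r = 1, s = -11 − 1·13 = -24, t = 50 − 1·(-59) = 109  (check: 386·(-24) + 85·109 = 1)
The row with r = 1 (the gcd) gives the Bezout coefficients s = -24, t = 109.
Result: 386 · (-24) + 85 · (109) = 1.

gcd(386, 85) = 1; s = -24, t = 109 (check: 386·(-24) + 85·109 = 1).


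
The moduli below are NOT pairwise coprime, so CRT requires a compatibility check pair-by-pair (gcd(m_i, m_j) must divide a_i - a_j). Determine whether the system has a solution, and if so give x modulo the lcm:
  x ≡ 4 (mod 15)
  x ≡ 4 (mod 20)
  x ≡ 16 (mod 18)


Moduli 15, 20, 18 are not pairwise coprime, so CRT works modulo lcm(m_i) when all pairwise compatibility conditions hold.
Pairwise compatibility: gcd(m_i, m_j) must divide a_i - a_j for every pair.
Merge one congruence at a time:
  Start: x ≡ 4 (mod 15).
  Combine with x ≡ 4 (mod 20): gcd(15, 20) = 5; 4 - 4 = 0, which IS divisible by 5, so compatible.
    Write x = 4 + 15·t and substitute into x ≡ 4 (mod 20): 15·t ≡ 4 − 4 = 0 (mod 20).
    Divide the congruence (and modulus) by g = 5: 3·t ≡ 0 (mod 4).
    The inverse of 3 mod 4 is 3 (since 3·3 = 9 = 2·4 + 1), so t ≡ 3·0 = 0 ≡ 0 (mod 4).
    Then x = 4 + 15·0 = 4, valid modulo lcm(15, 20) = 60: x ≡ 4 (mod 60).
  Combine with x ≡ 16 (mod 18): gcd(60, 18) = 6; 16 - 4 = 12, which IS divisible by 6, so compatible.
    Write x = 4 + 60·t and substitute into x ≡ 16 (mod 18): 60·t ≡ 16 − 4 = 12 (mod 18).
    Divide the congruence (and modulus) by g = 6: 10·t ≡ 2 (mod 3).
    Reduce coefficients mod 3: 1·t ≡ 2 (mod 3).
    So t ≡ 2 (mod 3).
    Then x = 4 + 60·2 = 124, valid modulo lcm(60, 18) = 180: x ≡ 124 (mod 180).
Verify: 124 mod 15 = 4, 124 mod 20 = 4, 124 mod 18 = 16.

x ≡ 124 (mod 180).


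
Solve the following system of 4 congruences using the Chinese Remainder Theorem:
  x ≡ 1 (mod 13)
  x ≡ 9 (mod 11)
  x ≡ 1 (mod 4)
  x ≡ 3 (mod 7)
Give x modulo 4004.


Product of moduli M = 13 · 11 · 4 · 7 = 4004.
Merge one congruence at a time:
  Start: x ≡ 1 (mod 13).
  Combine with x ≡ 9 (mod 11); new modulus lcm = 143.
    Write x = 1 + 13·t and substitute into x ≡ 9 (mod 11): 13·t ≡ 9 − 1 = 8 (mod 11).
    Reduce coefficients mod 11: 2·t ≡ 8 (mod 11).
    The inverse of 2 mod 11 is 6 (since 2·6 = 12 = 1·11 + 1), so t ≡ 6·8 = 48 ≡ 4 (mod 11).
    Then x = 1 + 13·4 = 53, valid modulo lcm(13, 11) = 143: x ≡ 53 (mod 143).
  Combine with x ≡ 1 (mod 4); new modulus lcm = 572.
    Write x = 53 + 143·t and substitute into x ≡ 1 (mod 4): 143·t ≡ 1 − 53 = -52 (mod 4).
    Reduce coefficients mod 4: 3·t ≡ 0 (mod 4).
    The inverse of 3 mod 4 is 3 (since 3·3 = 9 = 2·4 + 1), so t ≡ 3·0 = 0 ≡ 0 (mod 4).
    Then x = 53 + 143·0 = 53, valid modulo lcm(143, 4) = 572: x ≡ 53 (mod 572).
  Combine with x ≡ 3 (mod 7); new modulus lcm = 4004.
    Write x = 53 + 572·t and substitute into x ≡ 3 (mod 7): 572·t ≡ 3 − 53 = -50 (mod 7).
    Reduce coefficients mod 7: 5·t ≡ 6 (mod 7).
    The inverse of 5 mod 7 is 3 (since 5·3 = 15 = 2·7 + 1), so t ≡ 3·6 = 18 ≡ 4 (mod 7).
    Then x = 53 + 572·4 = 2341, valid modulo lcm(572, 7) = 4004: x ≡ 2341 (mod 4004).
Verify against each original: 2341 mod 13 = 1, 2341 mod 11 = 9, 2341 mod 4 = 1, 2341 mod 7 = 3.

x ≡ 2341 (mod 4004).


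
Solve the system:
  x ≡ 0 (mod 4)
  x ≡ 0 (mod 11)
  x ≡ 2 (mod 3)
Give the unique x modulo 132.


Moduli 4, 11, 3 are pairwise coprime; by CRT there is a unique solution modulo M = 4 · 11 · 3 = 132.
Solve pairwise, accumulating the modulus:
  Start with x ≡ 0 (mod 4).
  Combine with x ≡ 0 (mod 11): since gcd(4, 11) = 1, we get a unique residue mod 44.
    Write x = 0 + 4·t and substitute into x ≡ 0 (mod 11): 4·t ≡ 0 − 0 = 0 (mod 11).
    The inverse of 4 mod 11 is 3 (since 4·3 = 12 = 1·11 + 1), so t ≡ 3·0 = 0 ≡ 0 (mod 11).
    Then x = 0 + 4·0 = 0, valid modulo lcm(4, 11) = 44: x ≡ 0 (mod 44).
  Combine with x ≡ 2 (mod 3): since gcd(44, 3) = 1, we get a unique residue mod 132.
    Write x = 0 + 44·t and substitute into x ≡ 2 (mod 3): 44·t ≡ 2 − 0 = 2 (mod 3).
    Reduce coefficients mod 3: 2·t ≡ 2 (mod 3).
    The inverse of 2 mod 3 is 2 (since 2·2 = 4 = 1·3 + 1), so t ≡ 2·2 = 4 ≡ 1 (mod 3).
    Then x = 0 + 44·1 = 44, valid modulo lcm(44, 3) = 132: x ≡ 44 (mod 132).
Verify: 44 mod 4 = 0 ✓, 44 mod 11 = 0 ✓, 44 mod 3 = 2 ✓.

x ≡ 44 (mod 132).


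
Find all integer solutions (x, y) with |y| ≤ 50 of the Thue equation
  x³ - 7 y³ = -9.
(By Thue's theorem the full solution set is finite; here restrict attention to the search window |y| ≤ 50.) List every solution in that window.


The equation is x³ - 7y³ = -9. For fixed y, x³ = 7·y³ − 9, so a solution requires the RHS to be a perfect cube.
Strategy: iterate y from -50 to 50, compute RHS = 7·y³ − 9, and check whether it is a (positive or negative) perfect cube.
Check small values of y:
  y = 0: RHS = -9 is not a perfect cube.
  y = 1: RHS = -2 is not a perfect cube.
  y = -1: RHS = -16 is not a perfect cube.
  y = 2: RHS = 47 is not a perfect cube.
  y = -2: RHS = -65 is not a perfect cube.
  y = 3: RHS = 180 is not a perfect cube.
  y = -3: RHS = -198 is not a perfect cube.
Continuing the search up to |y| = 50 finds no solutions either.
No (x, y) in the scanned range satisfies the equation.

No integer solutions with |y| ≤ 50.


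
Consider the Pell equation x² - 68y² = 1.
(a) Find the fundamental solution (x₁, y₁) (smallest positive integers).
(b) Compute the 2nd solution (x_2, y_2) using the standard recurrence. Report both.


Step 1: Find the fundamental solution (x₁, y₁) of x² - 68y² = 1.
  Expand √68 as a continued fraction. a₀ = ⌊√68⌋ = 8; iterate m_{k+1} = d_k·a_k − m_k, d_{k+1} = (68 − m_{k+1}²)/d_k, a_{k+1} = ⌊(a₀ + m_{k+1})/d_{k+1}⌋ (starting m₀ = 0, d₀ = 1), with convergents p_k = a_k·p_{k-1} + p_{k-2}, q_k = a_k·q_{k-1} + q_{k-2} (p₋₁ = 1, q₋₁ = 0):
  k = 0: a₀ = 8; p₀/q₀ = 8/1; p₀² − 68·q₀² = 64 − 68 = -4.
  k = 1: m = 8, d = 4, a = ⌊(8 + 8)/4⌋ = 4; p/q = (4·8 + 1)/(4·1 + 0) = 33/4; p² − 68·q² = 1089 − 1088 = 1.
  The first convergent with p² − 68·q² = 1 gives the fundamental solution (x₁, y₁) = (33, 4).
Step 2: Apply the recurrence (x_{n+1}, y_{n+1}) = (x₁x_n + 68y₁y_n, x₁y_n + y₁x_n) repeatedly.
  From (x_1, y_1) = (33, 4): x_2 = 33·33 + 68·4·4 = 2177; y_2 = 33·4 + 4·33 = 264.
Step 3: Verify x_2² - 68·y_2² = 4739329 - 4739328 = 1 (should be 1). ✓

(x_1, y_1) = (33, 4); (x_2, y_2) = (2177, 264).


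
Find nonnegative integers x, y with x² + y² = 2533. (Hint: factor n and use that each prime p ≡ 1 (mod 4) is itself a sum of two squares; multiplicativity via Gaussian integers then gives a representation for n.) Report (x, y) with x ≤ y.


Step 1: Factor n = 2533 = 17 · 149.
Step 2: Check the mod-4 condition on each prime factor: 17 ≡ 1 (mod 4), exponent 1; 149 ≡ 1 (mod 4), exponent 1.
All primes ≡ 3 (mod 4) appear to even exponent (or don't appear), so by the two-squares theorem n IS expressible as a sum of two squares.
Step 3: Build a representation. Here n = 17 · 149 is a product of primes ≡ 1 (mod 4). Each prime p ≡ 1 (mod 4) is itself a sum of two squares; find a² by testing p − a² for a perfect square:
  17: 17 − 1² = 16 = 4² ⇒ 17 = 1² + 4².
  149: 149 − 1² = 148, 149 − 2² = 145, 149 − 3² = 140, 149 − 4² = 133, 149 − 5² = 124, 149 − 6² = 113, 149 − 7² = 100 = 10² ⇒ 149 = 7² + 10².
  Combine using the Brahmagupta–Fibonacci identity (a² + b²)(c² + d²) = (ac − bd)² + (ad + bc)² = (ac + bd)² + (ad − bc)²:
  17 · 149 = 2533: from (1² + 4²)(7² + 10²), take (1·7 − 4·10, 1·10 + 4·7) = (7 − 40, 10 + 28) = (-33, 38); dropping signs (only squares matter) gives (33, 38); check 33² + 38² = 1089 + 1444 = 2533 ✓.
Step 4: Order so x ≤ y and verify: 33² + 38² = 1089 + 1444 = 2533 = n. ✓

n = 2533 = 33² + 38² (one valid representation with x ≤ y).


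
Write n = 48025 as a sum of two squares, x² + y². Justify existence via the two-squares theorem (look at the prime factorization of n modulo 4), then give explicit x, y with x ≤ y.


Step 1: Factor n = 48025 = 5^2 · 17 · 113.
Step 2: Check the mod-4 condition on each prime factor: 5 ≡ 1 (mod 4), exponent 2; 17 ≡ 1 (mod 4), exponent 1; 113 ≡ 1 (mod 4), exponent 1.
All primes ≡ 3 (mod 4) appear to even exponent (or don't appear), so by the two-squares theorem n IS expressible as a sum of two squares.
Step 3: Build a representation. Group n = k² · m with k = 5 and m = 17 · 113 = 1921 (a product of primes ≡ 1 (mod 4)); a representation of m scales to one of n via (k·x)² + (k·y)² = k²(x² + y²). Each prime p ≡ 1 (mod 4) is itself a sum of two squares; find a² by testing p − a² for a perfect square:
  17: 17 − 1² = 16 = 4² ⇒ 17 = 1² + 4².
  113: 113 − 1² = 112, 113 − 2² = 109, 113 − 3² = 104, 113 − 4² = 97, 113 − 5² = 88, 113 − 6² = 77, 113 − 7² = 64 = 8² ⇒ 113 = 7² + 8².
  Combine using the Brahmagupta–Fibonacci identity (a² + b²)(c² + d²) = (ac − bd)² + (ad + bc)² = (ac + bd)² + (ad − bc)²:
  17 · 113 = 1921: from (1² + 4²)(7² + 8²), take (1·7 − 4·8, 1·8 + 4·7) = (7 − 32, 8 + 28) = (-25, 36); dropping signs (only squares matter) gives (25, 36); check 25² + 36² = 625 + 1296 = 1921 ✓.
  Scale by k = 5: (5·25, 5·36) = (125, 180).
Step 4: Order so x ≤ y and verify: 125² + 180² = 15625 + 32400 = 48025 = n. ✓

n = 48025 = 125² + 180² (one valid representation with x ≤ y).


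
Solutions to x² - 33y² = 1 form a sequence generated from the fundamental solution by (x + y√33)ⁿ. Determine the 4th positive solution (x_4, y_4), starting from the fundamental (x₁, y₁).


Step 1: Find the fundamental solution (x₁, y₁) of x² - 33y² = 1.
  Expand √33 as a continued fraction. a₀ = ⌊√33⌋ = 5; iterate m_{k+1} = d_k·a_k − m_k, d_{k+1} = (33 − m_{k+1}²)/d_k, a_{k+1} = ⌊(a₀ + m_{k+1})/d_{k+1}⌋ (starting m₀ = 0, d₀ = 1), with convergents p_k = a_k·p_{k-1} + p_{k-2}, q_k = a_k·q_{k-1} + q_{k-2} (p₋₁ = 1, q₋₁ = 0):
  k = 0: a₀ = 5; p₀/q₀ = 5/1; p₀² − 33·q₀² = 25 − 33 = -8.
  k = 1: m = 5, d = 8, a = ⌊(5 + 5)/8⌋ = 1; p/q = (1·5 + 1)/(1·1 + 0) = 6/1; p² − 33·q² = 36 − 33 = 3.
  k = 2: m = 3, d = 3, a = ⌊(5 + 3)/3⌋ = 2; p/q = (2·6 + 5)/(2·1 + 1) = 17/3; p² − 33·q² = 289 − 297 = -8.
  k = 3: m = 3, d = 8, a = ⌊(5 + 3)/8⌋ = 1; p/q = (1·17 + 6)/(1·3 + 1) = 23/4; p² − 33·q² = 529 − 528 = 1.
  The first convergent with p² − 33·q² = 1 gives the fundamental solution (x₁, y₁) = (23, 4).
Step 2: Apply the recurrence (x_{n+1}, y_{n+1}) = (x₁x_n + 33y₁y_n, x₁y_n + y₁x_n) repeatedly.
  From (x_1, y_1) = (23, 4): x_2 = 23·23 + 33·4·4 = 1057; y_2 = 23·4 + 4·23 = 184.
  From (x_2, y_2) = (1057, 184): x_3 = 23·1057 + 33·4·184 = 48599; y_3 = 23·184 + 4·1057 = 8460.
  From (x_3, y_3) = (48599, 8460): x_4 = 23·48599 + 33·4·8460 = 2234497; y_4 = 23·8460 + 4·48599 = 388976.
Step 3: Verify x_4² - 33·y_4² = 4992976843009 - 4992976843008 = 1 (should be 1). ✓

(x_1, y_1) = (23, 4); (x_4, y_4) = (2234497, 388976).


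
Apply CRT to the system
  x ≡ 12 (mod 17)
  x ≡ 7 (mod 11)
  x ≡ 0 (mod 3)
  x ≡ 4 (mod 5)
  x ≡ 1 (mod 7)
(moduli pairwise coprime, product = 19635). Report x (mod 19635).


Product of moduli M = 17 · 11 · 3 · 5 · 7 = 19635.
Merge one congruence at a time:
  Start: x ≡ 12 (mod 17).
  Combine with x ≡ 7 (mod 11); new modulus lcm = 187.
    Write x = 12 + 17·t and substitute into x ≡ 7 (mod 11): 17·t ≡ 7 − 12 = -5 (mod 11).
    Reduce coefficients mod 11: 6·t ≡ 6 (mod 11).
    The inverse of 6 mod 11 is 2 (since 6·2 = 12 = 1·11 + 1), so t ≡ 2·6 = 12 ≡ 1 (mod 11).
    Then x = 12 + 17·1 = 29, valid modulo lcm(17, 11) = 187: x ≡ 29 (mod 187).
  Combine with x ≡ 0 (mod 3); new modulus lcm = 561.
    Write x = 29 + 187·t and substitute into x ≡ 0 (mod 3): 187·t ≡ 0 − 29 = -29 (mod 3).
    Reduce coefficients mod 3: 1·t ≡ 1 (mod 3).
    So t ≡ 1 (mod 3).
    Then x = 29 + 187·1 = 216, valid modulo lcm(187, 3) = 561: x ≡ 216 (mod 561).
  Combine with x ≡ 4 (mod 5); new modulus lcm = 2805.
    Write x = 216 + 561·t and substitute into x ≡ 4 (mod 5): 561·t ≡ 4 − 216 = -212 (mod 5).
    Reduce coefficients mod 5: 1·t ≡ 3 (mod 5).
    So t ≡ 3 (mod 5).
    Then x = 216 + 561·3 = 1899, valid modulo lcm(561, 5) = 2805: x ≡ 1899 (mod 2805).
  Combine with x ≡ 1 (mod 7); new modulus lcm = 19635.
    Write x = 1899 + 2805·t and substitute into x ≡ 1 (mod 7): 2805·t ≡ 1 − 1899 = -1898 (mod 7).
    Reduce coefficients mod 7: 5·t ≡ 6 (mod 7).
    The inverse of 5 mod 7 is 3 (since 5·3 = 15 = 2·7 + 1), so t ≡ 3·6 = 18 ≡ 4 (mod 7).
    Then x = 1899 + 2805·4 = 13119, valid modulo lcm(2805, 7) = 19635: x ≡ 13119 (mod 19635).
Verify against each original: 13119 mod 17 = 12, 13119 mod 11 = 7, 13119 mod 3 = 0, 13119 mod 5 = 4, 13119 mod 7 = 1.

x ≡ 13119 (mod 19635).


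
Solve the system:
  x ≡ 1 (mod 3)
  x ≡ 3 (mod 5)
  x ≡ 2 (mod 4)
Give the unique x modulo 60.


Moduli 3, 5, 4 are pairwise coprime; by CRT there is a unique solution modulo M = 3 · 5 · 4 = 60.
Solve pairwise, accumulating the modulus:
  Start with x ≡ 1 (mod 3).
  Combine with x ≡ 3 (mod 5): since gcd(3, 5) = 1, we get a unique residue mod 15.
    Write x = 1 + 3·t and substitute into x ≡ 3 (mod 5): 3·t ≡ 3 − 1 = 2 (mod 5).
    The inverse of 3 mod 5 is 2 (since 3·2 = 6 = 1·5 + 1), so t ≡ 2·2 = 4 ≡ 4 (mod 5).
    Then x = 1 + 3·4 = 13, valid modulo lcm(3, 5) = 15: x ≡ 13 (mod 15).
  Combine with x ≡ 2 (mod 4): since gcd(15, 4) = 1, we get a unique residue mod 60.
    Write x = 13 + 15·t and substitute into x ≡ 2 (mod 4): 15·t ≡ 2 − 13 = -11 (mod 4).
    Reduce coefficients mod 4: 3·t ≡ 1 (mod 4).
    The inverse of 3 mod 4 is 3 (since 3·3 = 9 = 2·4 + 1), so t ≡ 3·1 = 3 ≡ 3 (mod 4).
    Then x = 13 + 15·3 = 58, valid modulo lcm(15, 4) = 60: x ≡ 58 (mod 60).
Verify: 58 mod 3 = 1 ✓, 58 mod 5 = 3 ✓, 58 mod 4 = 2 ✓.

x ≡ 58 (mod 60).


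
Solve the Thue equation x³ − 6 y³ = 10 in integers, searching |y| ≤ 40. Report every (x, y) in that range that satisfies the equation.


The equation is x³ - 6y³ = 10. For fixed y, x³ = 6·y³ + 10, so a solution requires the RHS to be a perfect cube.
Strategy: iterate y from -40 to 40, compute RHS = 6·y³ + 10, and check whether it is a (positive or negative) perfect cube.
Check small values of y:
  y = 0: RHS = 10 is not a perfect cube.
  y = 1: RHS = 16 is not a perfect cube.
  y = -1: RHS = 4 is not a perfect cube.
  y = 2: RHS = 58 is not a perfect cube.
  y = -2: RHS = -38 is not a perfect cube.
  y = 3: RHS = 172 is not a perfect cube.
  y = -3: RHS = -152 is not a perfect cube.
Continuing the search up to |y| = 40 finds no solutions either.
No (x, y) in the scanned range satisfies the equation.

No integer solutions with |y| ≤ 40.


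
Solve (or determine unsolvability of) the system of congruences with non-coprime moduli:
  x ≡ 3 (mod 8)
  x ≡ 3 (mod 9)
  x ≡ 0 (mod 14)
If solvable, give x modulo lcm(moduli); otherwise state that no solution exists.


Moduli 8, 9, 14 are not pairwise coprime, so CRT works modulo lcm(m_i) when all pairwise compatibility conditions hold.
Pairwise compatibility: gcd(m_i, m_j) must divide a_i - a_j for every pair.
Merge one congruence at a time:
  Start: x ≡ 3 (mod 8).
  Combine with x ≡ 3 (mod 9): gcd(8, 9) = 1; 3 - 3 = 0, which IS divisible by 1, so compatible.
    Write x = 3 + 8·t and substitute into x ≡ 3 (mod 9): 8·t ≡ 3 − 3 = 0 (mod 9).
    The inverse of 8 mod 9 is 8 (since 8·8 = 64 = 7·9 + 1), so t ≡ 8·0 = 0 ≡ 0 (mod 9).
    Then x = 3 + 8·0 = 3, valid modulo lcm(8, 9) = 72: x ≡ 3 (mod 72).
  Combine with x ≡ 0 (mod 14): gcd(72, 14) = 2, and 0 - 3 = -3 is NOT divisible by 2.
    ⇒ system is inconsistent (no integer solution).

No solution (the system is inconsistent).


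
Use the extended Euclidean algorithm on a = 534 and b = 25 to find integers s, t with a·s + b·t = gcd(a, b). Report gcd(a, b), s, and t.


Euclidean algorithm on (534, 25) — divide until remainder is 0:
  534 = 21 · 25 + 9
  25 = 2 · 9 + 7
  9 = 1 · 7 + 2
  7 = 3 · 2 + 1
  2 = 2 · 1 + 0
gcd(534, 25) = 1.
Track Bezout coefficients alongside the remainders: start with r₀ = 534 = a·1 + b·0 (s = 1, t = 0) and r₁ = 25 = a·0 + b·1 (s = 0, t = 1); each new remainder r_{k+1} = r_{k-1} − q_k·r_k inherits s_{k+1} = s_{k-1} − q_k·s_k, t_{k+1} = t_{k-1} − q_k·t_k, so r_k = a·s_k + b·t_k at every step:
  q = 21: r = 9, s = 1 − 21·0 = 1, t = 0 − 21·1 = -21  (check: 534·1 + 25·(-21) = 9)
  q = 2: r = 7, s = 0 − 2·1 = -2, t = 1 − 2·(-21) = 43  (check: 534·(-2) + 25·43 = 7)
  q = 1: r = 2, s = 1 − 1·(-2) = 3, t = -21 − 1·43 = -64  (check: 534·3 + 25·(-64) = 2)
  q = 3: r = 1, s = -2 − 3·3 = -11, t = 43 − 3·(-64) = 235  (check: 534·(-11) + 25·235 = 1)
The row with r = 1 (the gcd) gives the Bezout coefficients s = -11, t = 235.
Result: 534 · (-11) + 25 · (235) = 1.

gcd(534, 25) = 1; s = -11, t = 235 (check: 534·(-11) + 25·235 = 1).


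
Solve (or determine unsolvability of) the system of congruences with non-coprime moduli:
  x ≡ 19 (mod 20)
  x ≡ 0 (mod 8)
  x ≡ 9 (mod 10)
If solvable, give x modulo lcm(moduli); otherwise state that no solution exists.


Moduli 20, 8, 10 are not pairwise coprime, so CRT works modulo lcm(m_i) when all pairwise compatibility conditions hold.
Pairwise compatibility: gcd(m_i, m_j) must divide a_i - a_j for every pair.
Merge one congruence at a time:
  Start: x ≡ 19 (mod 20).
  Combine with x ≡ 0 (mod 8): gcd(20, 8) = 4, and 0 - 19 = -19 is NOT divisible by 4.
    ⇒ system is inconsistent (no integer solution).

No solution (the system is inconsistent).


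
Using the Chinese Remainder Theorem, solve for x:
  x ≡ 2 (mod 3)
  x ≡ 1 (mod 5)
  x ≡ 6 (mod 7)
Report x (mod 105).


Moduli 3, 5, 7 are pairwise coprime; by CRT there is a unique solution modulo M = 3 · 5 · 7 = 105.
Solve pairwise, accumulating the modulus:
  Start with x ≡ 2 (mod 3).
  Combine with x ≡ 1 (mod 5): since gcd(3, 5) = 1, we get a unique residue mod 15.
    Write x = 2 + 3·t and substitute into x ≡ 1 (mod 5): 3·t ≡ 1 − 2 = -1 (mod 5).
    Reduce coefficients mod 5: 3·t ≡ 4 (mod 5).
    The inverse of 3 mod 5 is 2 (since 3·2 = 6 = 1·5 + 1), so t ≡ 2·4 = 8 ≡ 3 (mod 5).
    Then x = 2 + 3·3 = 11, valid modulo lcm(3, 5) = 15: x ≡ 11 (mod 15).
  Combine with x ≡ 6 (mod 7): since gcd(15, 7) = 1, we get a unique residue mod 105.
    Write x = 11 + 15·t and substitute into x ≡ 6 (mod 7): 15·t ≡ 6 − 11 = -5 (mod 7).
    Reduce coefficients mod 7: 1·t ≡ 2 (mod 7).
    So t ≡ 2 (mod 7).
    Then x = 11 + 15·2 = 41, valid modulo lcm(15, 7) = 105: x ≡ 41 (mod 105).
Verify: 41 mod 3 = 2 ✓, 41 mod 5 = 1 ✓, 41 mod 7 = 6 ✓.

x ≡ 41 (mod 105).


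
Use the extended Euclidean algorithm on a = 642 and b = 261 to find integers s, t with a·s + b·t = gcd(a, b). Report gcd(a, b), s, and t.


Euclidean algorithm on (642, 261) — divide until remainder is 0:
  642 = 2 · 261 + 120
  261 = 2 · 120 + 21
  120 = 5 · 21 + 15
  21 = 1 · 15 + 6
  15 = 2 · 6 + 3
  6 = 2 · 3 + 0
gcd(642, 261) = 3.
Track Bezout coefficients alongside the remainders: start with r₀ = 642 = a·1 + b·0 (s = 1, t = 0) and r₁ = 261 = a·0 + b·1 (s = 0, t = 1); each new remainder r_{k+1} = r_{k-1} − q_k·r_k inherits s_{k+1} = s_{k-1} − q_k·s_k, t_{k+1} = t_{k-1} − q_k·t_k, so r_k = a·s_k + b·t_k at every step:
  q = 2: r = 120, s = 1 − 2·0 = 1, t = 0 − 2·1 = -2  (check: 642·1 + 261·(-2) = 120)
  q = 2: r = 21, s = 0 − 2·1 = -2, t = 1 − 2·(-2) = 5  (check: 642·(-2) + 261·5 = 21)
  q = 5: r = 15, s = 1 − 5·(-2) = 11, t = -2 − 5·5 = -27  (check: 642·11 + 261·(-27) = 15)
  q = 1: r = 6, s = -2 − 1·11 = -13, t = 5 − 1·(-27) = 32  (check: 642·(-13) + 261·32 = 6)
  q = 2: r = 3, s = 11 − 2·(-13) = 37, t = -27 − 2·32 = -91  (check: 642·37 + 261·(-91) = 3)
The row with r = 3 (the gcd) gives the Bezout coefficients s = 37, t = -91.
Result: 642 · (37) + 261 · (-91) = 3.

gcd(642, 261) = 3; s = 37, t = -91 (check: 642·37 + 261·(-91) = 3).


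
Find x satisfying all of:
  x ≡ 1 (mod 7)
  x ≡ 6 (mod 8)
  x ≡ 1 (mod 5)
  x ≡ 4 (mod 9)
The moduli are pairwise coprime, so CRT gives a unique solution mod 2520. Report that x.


Product of moduli M = 7 · 8 · 5 · 9 = 2520.
Merge one congruence at a time:
  Start: x ≡ 1 (mod 7).
  Combine with x ≡ 6 (mod 8); new modulus lcm = 56.
    Write x = 1 + 7·t and substitute into x ≡ 6 (mod 8): 7·t ≡ 6 − 1 = 5 (mod 8).
    The inverse of 7 mod 8 is 7 (since 7·7 = 49 = 6·8 + 1), so t ≡ 7·5 = 35 ≡ 3 (mod 8).
    Then x = 1 + 7·3 = 22, valid modulo lcm(7, 8) = 56: x ≡ 22 (mod 56).
  Combine with x ≡ 1 (mod 5); new modulus lcm = 280.
    Write x = 22 + 56·t and substitute into x ≡ 1 (mod 5): 56·t ≡ 1 − 22 = -21 (mod 5).
    Reduce coefficients mod 5: 1·t ≡ 4 (mod 5).
    So t ≡ 4 (mod 5).
    Then x = 22 + 56·4 = 246, valid modulo lcm(56, 5) = 280: x ≡ 246 (mod 280).
  Combine with x ≡ 4 (mod 9); new modulus lcm = 2520.
    Write x = 246 + 280·t and substitute into x ≡ 4 (mod 9): 280·t ≡ 4 − 246 = -242 (mod 9).
    Reduce coefficients mod 9: 1·t ≡ 1 (mod 9).
    So t ≡ 1 (mod 9).
    Then x = 246 + 280·1 = 526, valid modulo lcm(280, 9) = 2520: x ≡ 526 (mod 2520).
Verify against each original: 526 mod 7 = 1, 526 mod 8 = 6, 526 mod 5 = 1, 526 mod 9 = 4.

x ≡ 526 (mod 2520).


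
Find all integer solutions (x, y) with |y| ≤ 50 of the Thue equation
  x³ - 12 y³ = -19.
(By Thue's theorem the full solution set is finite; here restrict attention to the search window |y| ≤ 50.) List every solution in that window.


The equation is x³ - 12y³ = -19. For fixed y, x³ = 12·y³ − 19, so a solution requires the RHS to be a perfect cube.
Strategy: iterate y from -50 to 50, compute RHS = 12·y³ − 19, and check whether it is a (positive or negative) perfect cube.
Check small values of y:
  y = 0: RHS = -19 is not a perfect cube.
  y = 1: RHS = -7 is not a perfect cube.
  y = -1: RHS = -31 is not a perfect cube.
  y = 2: RHS = 77 is not a perfect cube.
  y = -2: RHS = -115 is not a perfect cube.
  y = 3: RHS = 305 is not a perfect cube.
  y = -3: RHS = -343 = (-7)³ ⇒ x = -7 works.
Continuing the search up to |y| = 50 finds no further solutions beyond those listed.
Collected solutions: (-7, -3).

Solutions (with |y| ≤ 50): (-7, -3).


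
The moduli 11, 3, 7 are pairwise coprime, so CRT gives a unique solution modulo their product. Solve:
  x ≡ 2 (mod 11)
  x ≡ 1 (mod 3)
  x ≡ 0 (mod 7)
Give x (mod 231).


Moduli 11, 3, 7 are pairwise coprime; by CRT there is a unique solution modulo M = 11 · 3 · 7 = 231.
Solve pairwise, accumulating the modulus:
  Start with x ≡ 2 (mod 11).
  Combine with x ≡ 1 (mod 3): since gcd(11, 3) = 1, we get a unique residue mod 33.
    Write x = 2 + 11·t and substitute into x ≡ 1 (mod 3): 11·t ≡ 1 − 2 = -1 (mod 3).
    Reduce coefficients mod 3: 2·t ≡ 2 (mod 3).
    The inverse of 2 mod 3 is 2 (since 2·2 = 4 = 1·3 + 1), so t ≡ 2·2 = 4 ≡ 1 (mod 3).
    Then x = 2 + 11·1 = 13, valid modulo lcm(11, 3) = 33: x ≡ 13 (mod 33).
  Combine with x ≡ 0 (mod 7): since gcd(33, 7) = 1, we get a unique residue mod 231.
    Write x = 13 + 33·t and substitute into x ≡ 0 (mod 7): 33·t ≡ 0 − 13 = -13 (mod 7).
    Reduce coefficients mod 7: 5·t ≡ 1 (mod 7).
    The inverse of 5 mod 7 is 3 (since 5·3 = 15 = 2·7 + 1), so t ≡ 3·1 = 3 ≡ 3 (mod 7).
    Then x = 13 + 33·3 = 112, valid modulo lcm(33, 7) = 231: x ≡ 112 (mod 231).
Verify: 112 mod 11 = 2 ✓, 112 mod 3 = 1 ✓, 112 mod 7 = 0 ✓.

x ≡ 112 (mod 231).


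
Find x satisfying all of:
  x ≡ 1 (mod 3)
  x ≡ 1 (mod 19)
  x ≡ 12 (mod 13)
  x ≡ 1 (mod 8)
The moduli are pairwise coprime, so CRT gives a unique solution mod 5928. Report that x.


Product of moduli M = 3 · 19 · 13 · 8 = 5928.
Merge one congruence at a time:
  Start: x ≡ 1 (mod 3).
  Combine with x ≡ 1 (mod 19); new modulus lcm = 57.
    Write x = 1 + 3·t and substitute into x ≡ 1 (mod 19): 3·t ≡ 1 − 1 = 0 (mod 19).
    The inverse of 3 mod 19 is 13 (since 3·13 = 39 = 2·19 + 1), so t ≡ 13·0 = 0 ≡ 0 (mod 19).
    Then x = 1 + 3·0 = 1, valid modulo lcm(3, 19) = 57: x ≡ 1 (mod 57).
  Combine with x ≡ 12 (mod 13); new modulus lcm = 741.
    Write x = 1 + 57·t and substitute into x ≡ 12 (mod 13): 57·t ≡ 12 − 1 = 11 (mod 13).
    Reduce coefficients mod 13: 5·t ≡ 11 (mod 13).
    The inverse of 5 mod 13 is 8 (since 5·8 = 40 = 3·13 + 1), so t ≡ 8·11 = 88 ≡ 10 (mod 13).
    Then x = 1 + 57·10 = 571, valid modulo lcm(57, 13) = 741: x ≡ 571 (mod 741).
  Combine with x ≡ 1 (mod 8); new modulus lcm = 5928.
    Write x = 571 + 741·t and substitute into x ≡ 1 (mod 8): 741·t ≡ 1 − 571 = -570 (mod 8).
    Reduce coefficients mod 8: 5·t ≡ 6 (mod 8).
    The inverse of 5 mod 8 is 5 (since 5·5 = 25 = 3·8 + 1), so t ≡ 5·6 = 30 ≡ 6 (mod 8).
    Then x = 571 + 741·6 = 5017, valid modulo lcm(741, 8) = 5928: x ≡ 5017 (mod 5928).
Verify against each original: 5017 mod 3 = 1, 5017 mod 19 = 1, 5017 mod 13 = 12, 5017 mod 8 = 1.

x ≡ 5017 (mod 5928).


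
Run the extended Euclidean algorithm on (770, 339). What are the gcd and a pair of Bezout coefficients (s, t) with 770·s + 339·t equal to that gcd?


Euclidean algorithm on (770, 339) — divide until remainder is 0:
  770 = 2 · 339 + 92
  339 = 3 · 92 + 63
  92 = 1 · 63 + 29
  63 = 2 · 29 + 5
  29 = 5 · 5 + 4
  5 = 1 · 4 + 1
  4 = 4 · 1 + 0
gcd(770, 339) = 1.
Track Bezout coefficients alongside the remainders: start with r₀ = 770 = a·1 + b·0 (s = 1, t = 0) and r₁ = 339 = a·0 + b·1 (s = 0, t = 1); each new remainder r_{k+1} = r_{k-1} − q_k·r_k inherits s_{k+1} = s_{k-1} − q_k·s_k, t_{k+1} = t_{k-1} − q_k·t_k, so r_k = a·s_k + b·t_k at every step:
  q = 2: r = 92, s = 1 − 2·0 = 1, t = 0 − 2·1 = -2  (check: 770·1 + 339·(-2) = 92)
  q = 3: r = 63, s = 0 − 3·1 = -3, t = 1 − 3·(-2) = 7  (check: 770·(-3) + 339·7 = 63)
  q = 1: r = 29, s = 1 − 1·(-3) = 4, t = -2 − 1·7 = -9  (check: 770·4 + 339·(-9) = 29)
  q = 2: r = 5, s = -3 − 2·4 = -11, t = 7 − 2·(-9) = 25  (check: 770·(-11) + 339·25 = 5)
  q = 5: r = 4, s = 4 − 5·(-11) = 59, t = -9 − 5·25 = -134  (check: 770·59 + 339·(-134) = 4)
  q = 1: r = 1, s = -11 − 1·59 = -70, t = 25 − 1·(-134) = 159  (check: 770·(-70) + 339·159 = 1)
The row with r = 1 (the gcd) gives the Bezout coefficients s = -70, t = 159.
Result: 770 · (-70) + 339 · (159) = 1.

gcd(770, 339) = 1; s = -70, t = 159 (check: 770·(-70) + 339·159 = 1).


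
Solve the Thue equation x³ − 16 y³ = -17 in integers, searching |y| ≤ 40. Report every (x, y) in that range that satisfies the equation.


The equation is x³ - 16y³ = -17. For fixed y, x³ = 16·y³ − 17, so a solution requires the RHS to be a perfect cube.
Strategy: iterate y from -40 to 40, compute RHS = 16·y³ − 17, and check whether it is a (positive or negative) perfect cube.
Check small values of y:
  y = 0: RHS = -17 is not a perfect cube.
  y = 1: RHS = -1 = (-1)³ ⇒ x = -1 works.
  y = -1: RHS = -33 is not a perfect cube.
  y = 2: RHS = 111 is not a perfect cube.
  y = -2: RHS = -145 is not a perfect cube.
  y = 3: RHS = 415 is not a perfect cube.
  y = -3: RHS = -449 is not a perfect cube.
Continuing the search up to |y| = 40 finds no further solutions beyond those listed.
Collected solutions: (-1, 1).

Solutions (with |y| ≤ 40): (-1, 1).


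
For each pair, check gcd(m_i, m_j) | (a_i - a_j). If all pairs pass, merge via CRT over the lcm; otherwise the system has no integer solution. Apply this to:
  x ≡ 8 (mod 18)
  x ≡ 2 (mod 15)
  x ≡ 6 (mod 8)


Moduli 18, 15, 8 are not pairwise coprime, so CRT works modulo lcm(m_i) when all pairwise compatibility conditions hold.
Pairwise compatibility: gcd(m_i, m_j) must divide a_i - a_j for every pair.
Merge one congruence at a time:
  Start: x ≡ 8 (mod 18).
  Combine with x ≡ 2 (mod 15): gcd(18, 15) = 3; 2 - 8 = -6, which IS divisible by 3, so compatible.
    Write x = 8 + 18·t and substitute into x ≡ 2 (mod 15): 18·t ≡ 2 − 8 = -6 (mod 15).
    Divide the congruence (and modulus) by g = 3: 6·t ≡ -2 (mod 5).
    Reduce coefficients mod 5: 1·t ≡ 3 (mod 5).
    So t ≡ 3 (mod 5).
    Then x = 8 + 18·3 = 62, valid modulo lcm(18, 15) = 90: x ≡ 62 (mod 90).
  Combine with x ≡ 6 (mod 8): gcd(90, 8) = 2; 6 - 62 = -56, which IS divisible by 2, so compatible.
    Write x = 62 + 90·t and substitute into x ≡ 6 (mod 8): 90·t ≡ 6 − 62 = -56 (mod 8).
    Divide the congruence (and modulus) by g = 2: 45·t ≡ -28 (mod 4).
    Reduce coefficients mod 4: 1·t ≡ 0 (mod 4).
    So t ≡ 0 (mod 4).
    Then x = 62 + 90·0 = 62, valid modulo lcm(90, 8) = 360: x ≡ 62 (mod 360).
Verify: 62 mod 18 = 8, 62 mod 15 = 2, 62 mod 8 = 6.

x ≡ 62 (mod 360).


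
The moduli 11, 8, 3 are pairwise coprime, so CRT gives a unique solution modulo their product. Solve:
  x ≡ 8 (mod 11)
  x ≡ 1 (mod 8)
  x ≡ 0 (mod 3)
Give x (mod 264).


Moduli 11, 8, 3 are pairwise coprime; by CRT there is a unique solution modulo M = 11 · 8 · 3 = 264.
Solve pairwise, accumulating the modulus:
  Start with x ≡ 8 (mod 11).
  Combine with x ≡ 1 (mod 8): since gcd(11, 8) = 1, we get a unique residue mod 88.
    Write x = 8 + 11·t and substitute into x ≡ 1 (mod 8): 11·t ≡ 1 − 8 = -7 (mod 8).
    Reduce coefficients mod 8: 3·t ≡ 1 (mod 8).
    The inverse of 3 mod 8 is 3 (since 3·3 = 9 = 1·8 + 1), so t ≡ 3·1 = 3 ≡ 3 (mod 8).
    Then x = 8 + 11·3 = 41, valid modulo lcm(11, 8) = 88: x ≡ 41 (mod 88).
  Combine with x ≡ 0 (mod 3): since gcd(88, 3) = 1, we get a unique residue mod 264.
    Write x = 41 + 88·t and substitute into x ≡ 0 (mod 3): 88·t ≡ 0 − 41 = -41 (mod 3).
    Reduce coefficients mod 3: 1·t ≡ 1 (mod 3).
    So t ≡ 1 (mod 3).
    Then x = 41 + 88·1 = 129, valid modulo lcm(88, 3) = 264: x ≡ 129 (mod 264).
Verify: 129 mod 11 = 8 ✓, 129 mod 8 = 1 ✓, 129 mod 3 = 0 ✓.

x ≡ 129 (mod 264).


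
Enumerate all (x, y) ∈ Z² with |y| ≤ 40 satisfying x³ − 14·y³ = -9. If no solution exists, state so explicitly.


The equation is x³ - 14y³ = -9. For fixed y, x³ = 14·y³ − 9, so a solution requires the RHS to be a perfect cube.
Strategy: iterate y from -40 to 40, compute RHS = 14·y³ − 9, and check whether it is a (positive or negative) perfect cube.
Check small values of y:
  y = 0: RHS = -9 is not a perfect cube.
  y = 1: RHS = 5 is not a perfect cube.
  y = -1: RHS = -23 is not a perfect cube.
  y = 2: RHS = 103 is not a perfect cube.
  y = -2: RHS = -121 is not a perfect cube.
  y = 3: RHS = 369 is not a perfect cube.
  y = -3: RHS = -387 is not a perfect cube.
Continuing the search up to |y| = 40 finds no solutions either.
No (x, y) in the scanned range satisfies the equation.

No integer solutions with |y| ≤ 40.


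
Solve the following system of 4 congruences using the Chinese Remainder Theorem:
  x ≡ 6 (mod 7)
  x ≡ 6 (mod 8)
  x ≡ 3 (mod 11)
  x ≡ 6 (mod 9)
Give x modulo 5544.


Product of moduli M = 7 · 8 · 11 · 9 = 5544.
Merge one congruence at a time:
  Start: x ≡ 6 (mod 7).
  Combine with x ≡ 6 (mod 8); new modulus lcm = 56.
    Write x = 6 + 7·t and substitute into x ≡ 6 (mod 8): 7·t ≡ 6 − 6 = 0 (mod 8).
    The inverse of 7 mod 8 is 7 (since 7·7 = 49 = 6·8 + 1), so t ≡ 7·0 = 0 ≡ 0 (mod 8).
    Then x = 6 + 7·0 = 6, valid modulo lcm(7, 8) = 56: x ≡ 6 (mod 56).
  Combine with x ≡ 3 (mod 11); new modulus lcm = 616.
    Write x = 6 + 56·t and substitute into x ≡ 3 (mod 11): 56·t ≡ 3 − 6 = -3 (mod 11).
    Reduce coefficients mod 11: 1·t ≡ 8 (mod 11).
    So t ≡ 8 (mod 11).
    Then x = 6 + 56·8 = 454, valid modulo lcm(56, 11) = 616: x ≡ 454 (mod 616).
  Combine with x ≡ 6 (mod 9); new modulus lcm = 5544.
    Write x = 454 + 616·t and substitute into x ≡ 6 (mod 9): 616·t ≡ 6 − 454 = -448 (mod 9).
    Reduce coefficients mod 9: 4·t ≡ 2 (mod 9).
    The inverse of 4 mod 9 is 7 (since 4·7 = 28 = 3·9 + 1), so t ≡ 7·2 = 14 ≡ 5 (mod 9).
    Then x = 454 + 616·5 = 3534, valid modulo lcm(616, 9) = 5544: x ≡ 3534 (mod 5544).
Verify against each original: 3534 mod 7 = 6, 3534 mod 8 = 6, 3534 mod 11 = 3, 3534 mod 9 = 6.

x ≡ 3534 (mod 5544).


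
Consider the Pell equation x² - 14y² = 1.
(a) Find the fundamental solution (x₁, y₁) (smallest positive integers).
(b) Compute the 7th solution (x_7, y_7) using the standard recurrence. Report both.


Step 1: Find the fundamental solution (x₁, y₁) of x² - 14y² = 1.
  Expand √14 as a continued fraction. a₀ = ⌊√14⌋ = 3; iterate m_{k+1} = d_k·a_k − m_k, d_{k+1} = (14 − m_{k+1}²)/d_k, a_{k+1} = ⌊(a₀ + m_{k+1})/d_{k+1}⌋ (starting m₀ = 0, d₀ = 1), with convergents p_k = a_k·p_{k-1} + p_{k-2}, q_k = a_k·q_{k-1} + q_{k-2} (p₋₁ = 1, q₋₁ = 0):
  k = 0: a₀ = 3; p₀/q₀ = 3/1; p₀² − 14·q₀² = 9 − 14 = -5.
  k = 1: m = 3, d = 5, a = ⌊(3 + 3)/5⌋ = 1; p/q = (1·3 + 1)/(1·1 + 0) = 4/1; p² − 14·q² = 16 − 14 = 2.
  k = 2: m = 2, d = 2, a = ⌊(3 + 2)/2⌋ = 2; p/q = (2·4 + 3)/(2·1 + 1) = 11/3; p² − 14·q² = 121 − 126 = -5.
  k = 3: m = 2, d = 5, a = ⌊(3 + 2)/5⌋ = 1; p/q = (1·11 + 4)/(1·3 + 1) = 15/4; p² − 14·q² = 225 − 224 = 1.
  The first convergent with p² − 14·q² = 1 gives the fundamental solution (x₁, y₁) = (15, 4).
Step 2: Apply the recurrence (x_{n+1}, y_{n+1}) = (x₁x_n + 14y₁y_n, x₁y_n + y₁x_n) repeatedly.
  From (x_1, y_1) = (15, 4): x_2 = 15·15 + 14·4·4 = 449; y_2 = 15·4 + 4·15 = 120.
  From (x_2, y_2) = (449, 120): x_3 = 15·449 + 14·4·120 = 13455; y_3 = 15·120 + 4·449 = 3596.
  From (x_3, y_3) = (13455, 3596): x_4 = 15·13455 + 14·4·3596 = 403201; y_4 = 15·3596 + 4·13455 = 107760.
  From (x_4, y_4) = (403201, 107760): x_5 = 15·403201 + 14·4·107760 = 12082575; y_5 = 15·107760 + 4·403201 = 3229204.
  From (x_5, y_5) = (12082575, 3229204): x_6 = 15·12082575 + 14·4·3229204 = 362074049; y_6 = 15·3229204 + 4·12082575 = 96768360.
  From (x_6, y_6) = (362074049, 96768360): x_7 = 15·362074049 + 14·4·96768360 = 10850138895; y_7 = 15·96768360 + 4·362074049 = 2899821596.
Step 3: Verify x_7² - 14·y_7² = 117725514040791821025 - 117725514040791821024 = 1 (should be 1). ✓

(x_1, y_1) = (15, 4); (x_7, y_7) = (10850138895, 2899821596).


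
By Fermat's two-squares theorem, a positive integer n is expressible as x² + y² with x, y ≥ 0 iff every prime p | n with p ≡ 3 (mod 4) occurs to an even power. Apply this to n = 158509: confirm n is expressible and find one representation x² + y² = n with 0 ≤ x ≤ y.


Step 1: Factor n = 158509 = 13 · 89 · 137.
Step 2: Check the mod-4 condition on each prime factor: 13 ≡ 1 (mod 4), exponent 1; 89 ≡ 1 (mod 4), exponent 1; 137 ≡ 1 (mod 4), exponent 1.
All primes ≡ 3 (mod 4) appear to even exponent (or don't appear), so by the two-squares theorem n IS expressible as a sum of two squares.
Step 3: Build a representation. Here n = 13 · 89 · 137 is a product of primes ≡ 1 (mod 4). Each prime p ≡ 1 (mod 4) is itself a sum of two squares; find a² by testing p − a² for a perfect square:
  13: 13 − 1² = 12, 13 − 2² = 9 = 3² ⇒ 13 = 2² + 3².
  89: 89 − 1² = 88, 89 − 2² = 85, 89 − 3² = 80, 89 − 4² = 73, 89 − 5² = 64 = 8² ⇒ 89 = 5² + 8².
  137: 137 − 1² = 136, 137 − 2² = 133, 137 − 3² = 128, 137 − 4² = 121 = 11² ⇒ 137 = 4² + 11².
  Combine using the Brahmagupta–Fibonacci identity (a² + b²)(c² + d²) = (ac − bd)² + (ad + bc)² = (ac + bd)² + (ad − bc)²:
  13 · 89 = 1157: from (2² + 3²)(5² + 8²), take (2·5 − 3·8, 2·8 + 3·5) = (10 − 24, 16 + 15) = (-14, 31); dropping signs (only squares matter) gives (14, 31); check 14² + 31² = 196 + 961 = 1157 ✓.
  1157 · 137 = 158509: from (14² + 31²)(4² + 11²), take (14·4 − 31·11, 14·11 + 31·4) = (56 − 341, 154 + 124) = (-285, 278); dropping signs (only squares matter) gives (285, 278); check 285² + 278² = 81225 + 77284 = 158509 ✓.
Step 4: Order so x ≤ y and verify: 278² + 285² = 77284 + 81225 = 158509 = n. ✓

n = 158509 = 278² + 285² (one valid representation with x ≤ y).


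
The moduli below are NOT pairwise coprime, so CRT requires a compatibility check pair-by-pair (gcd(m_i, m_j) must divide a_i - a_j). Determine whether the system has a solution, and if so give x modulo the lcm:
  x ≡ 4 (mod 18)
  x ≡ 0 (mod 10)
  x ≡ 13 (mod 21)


Moduli 18, 10, 21 are not pairwise coprime, so CRT works modulo lcm(m_i) when all pairwise compatibility conditions hold.
Pairwise compatibility: gcd(m_i, m_j) must divide a_i - a_j for every pair.
Merge one congruence at a time:
  Start: x ≡ 4 (mod 18).
  Combine with x ≡ 0 (mod 10): gcd(18, 10) = 2; 0 - 4 = -4, which IS divisible by 2, so compatible.
    Write x = 4 + 18·t and substitute into x ≡ 0 (mod 10): 18·t ≡ 0 − 4 = -4 (mod 10).
    Divide the congruence (and modulus) by g = 2: 9·t ≡ -2 (mod 5).
    Reduce coefficients mod 5: 4·t ≡ 3 (mod 5).
    The inverse of 4 mod 5 is 4 (since 4·4 = 16 = 3·5 + 1), so t ≡ 4·3 = 12 ≡ 2 (mod 5).
    Then x = 4 + 18·2 = 40, valid modulo lcm(18, 10) = 90: x ≡ 40 (mod 90).
  Combine with x ≡ 13 (mod 21): gcd(90, 21) = 3; 13 - 40 = -27, which IS divisible by 3, so compatible.
    Write x = 40 + 90·t and substitute into x ≡ 13 (mod 21): 90·t ≡ 13 − 40 = -27 (mod 21).
    Divide the congruence (and modulus) by g = 3: 30·t ≡ -9 (mod 7).
    Reduce coefficients mod 7: 2·t ≡ 5 (mod 7).
    The inverse of 2 mod 7 is 4 (since 2·4 = 8 = 1·7 + 1), so t ≡ 4·5 = 20 ≡ 6 (mod 7).
    Then x = 40 + 90·6 = 580, valid modulo lcm(90, 21) = 630: x ≡ 580 (mod 630).
Verify: 580 mod 18 = 4, 580 mod 10 = 0, 580 mod 21 = 13.

x ≡ 580 (mod 630).


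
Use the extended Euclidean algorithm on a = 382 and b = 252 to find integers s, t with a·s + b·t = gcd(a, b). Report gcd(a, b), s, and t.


Euclidean algorithm on (382, 252) — divide until remainder is 0:
  382 = 1 · 252 + 130
  252 = 1 · 130 + 122
  130 = 1 · 122 + 8
  122 = 15 · 8 + 2
  8 = 4 · 2 + 0
gcd(382, 252) = 2.
Track Bezout coefficients alongside the remainders: start with r₀ = 382 = a·1 + b·0 (s = 1, t = 0) and r₁ = 252 = a·0 + b·1 (s = 0, t = 1); each new remainder r_{k+1} = r_{k-1} − q_k·r_k inherits s_{k+1} = s_{k-1} − q_k·s_k, t_{k+1} = t_{k-1} − q_k·t_k, so r_k = a·s_k + b·t_k at every step:
  q = 1: r = 130, s = 1 − 1·0 = 1, t = 0 − 1·1 = -1  (check: 382·1 + 252·(-1) = 130)
  q = 1: r = 122, s = 0 − 1·1 = -1, t = 1 − 1·(-1) = 2  (check: 382·(-1) + 252·2 = 122)
  q = 1: r = 8, s = 1 − 1·(-1) = 2, t = -1 − 1·2 = -3  (check: 382·2 + 252·(-3) = 8)
  q = 15: r = 2, s = -1 − 15·2 = -31, t = 2 − 15·(-3) = 47  (check: 382·(-31) + 252·47 = 2)
The row with r = 2 (the gcd) gives the Bezout coefficients s = -31, t = 47.
Result: 382 · (-31) + 252 · (47) = 2.

gcd(382, 252) = 2; s = -31, t = 47 (check: 382·(-31) + 252·47 = 2).
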